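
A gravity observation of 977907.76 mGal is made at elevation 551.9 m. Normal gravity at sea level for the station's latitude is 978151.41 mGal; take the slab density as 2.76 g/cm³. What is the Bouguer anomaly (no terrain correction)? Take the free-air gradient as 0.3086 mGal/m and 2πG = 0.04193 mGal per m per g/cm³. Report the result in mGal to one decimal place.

-137.2

Free-air correction = 0.3086 × 551.9 = 170.32 mGal
Free-air anomaly = 977907.76 − 978151.41 + (170.32) = -73.33 mGal
Bouguer slab correction = 0.04193 × 2.76 × 551.9 = 63.87 mGal
Simple Bouguer anomaly = -73.33 − (63.87) = -137.20 mGal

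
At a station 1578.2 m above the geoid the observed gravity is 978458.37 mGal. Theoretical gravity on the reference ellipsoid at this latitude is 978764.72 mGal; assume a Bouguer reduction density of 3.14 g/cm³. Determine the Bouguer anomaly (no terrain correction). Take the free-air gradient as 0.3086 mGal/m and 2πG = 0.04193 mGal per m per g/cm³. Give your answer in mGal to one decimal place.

Free-air correction = 0.3086 × 1578.2 = 487.03 mGal
Free-air anomaly = 978458.37 − 978764.72 + (487.03) = 180.68 mGal
Bouguer slab correction = 0.04193 × 3.14 × 1578.2 = 207.79 mGal
Simple Bouguer anomaly = 180.68 − (207.79) = -27.11 mGal

-27.1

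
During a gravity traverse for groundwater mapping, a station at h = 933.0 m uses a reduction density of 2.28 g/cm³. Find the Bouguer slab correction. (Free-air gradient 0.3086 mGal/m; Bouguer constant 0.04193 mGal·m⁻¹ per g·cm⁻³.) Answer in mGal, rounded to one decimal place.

Bouguer slab correction = 0.04193 × 2.28 × 933.0 = 89.2 mGal

89.2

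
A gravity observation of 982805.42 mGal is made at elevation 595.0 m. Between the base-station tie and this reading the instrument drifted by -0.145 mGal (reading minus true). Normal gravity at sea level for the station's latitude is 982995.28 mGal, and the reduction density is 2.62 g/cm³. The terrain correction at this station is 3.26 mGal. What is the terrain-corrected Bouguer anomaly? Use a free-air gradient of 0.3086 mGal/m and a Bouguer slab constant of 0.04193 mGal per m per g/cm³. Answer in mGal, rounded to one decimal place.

Drift-corrected reading = 982805.42 − (-0.145) = 982805.565 mGal
Free-air correction = 0.3086 × 595.0 = 183.62 mGal
Free-air anomaly = 982805.565 − 982995.28 + (183.62) = -6.095 mGal
Bouguer slab correction = 0.04193 × 2.62 × 595.0 = 65.36 mGal
Simple Bouguer anomaly = -6.095 − (65.36) = -71.455 mGal
Complete Bouguer anomaly = -71.455 + 3.26 = -68.195 mGal

-68.2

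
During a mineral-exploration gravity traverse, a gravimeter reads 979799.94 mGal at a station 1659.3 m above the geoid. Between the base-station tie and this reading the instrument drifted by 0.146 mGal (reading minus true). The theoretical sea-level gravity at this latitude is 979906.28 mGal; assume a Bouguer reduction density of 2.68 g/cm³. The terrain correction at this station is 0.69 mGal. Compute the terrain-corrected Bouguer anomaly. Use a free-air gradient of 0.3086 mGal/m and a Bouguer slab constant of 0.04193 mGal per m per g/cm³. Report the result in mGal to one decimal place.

Drift-corrected reading = 979799.94 − (0.146) = 979799.794 mGal
Free-air correction = 0.3086 × 1659.3 = 512.06 mGal
Free-air anomaly = 979799.794 − 979906.28 + (512.06) = 405.574 mGal
Bouguer slab correction = 0.04193 × 2.68 × 1659.3 = 186.46 mGal
Simple Bouguer anomaly = 405.574 − (186.46) = 219.114 mGal
Complete Bouguer anomaly = 219.114 + 0.69 = 219.804 mGal

219.8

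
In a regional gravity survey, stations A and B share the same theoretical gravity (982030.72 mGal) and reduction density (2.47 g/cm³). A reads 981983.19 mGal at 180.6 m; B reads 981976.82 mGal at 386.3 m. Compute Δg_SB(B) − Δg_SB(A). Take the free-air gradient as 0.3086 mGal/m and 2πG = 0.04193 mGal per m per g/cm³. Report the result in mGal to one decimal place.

Δg_SB(A) = 981983.19 − 982030.72 + 0.3086×180.6 − 0.04193×2.47×180.6 = -10.50 mGal
Δg_SB(B) = 981976.82 − 982030.72 + 0.3086×386.3 − 0.04193×2.47×386.3 = 25.30 mGal
Difference = 25.30 − (-10.50) = 35.80 mGal

35.8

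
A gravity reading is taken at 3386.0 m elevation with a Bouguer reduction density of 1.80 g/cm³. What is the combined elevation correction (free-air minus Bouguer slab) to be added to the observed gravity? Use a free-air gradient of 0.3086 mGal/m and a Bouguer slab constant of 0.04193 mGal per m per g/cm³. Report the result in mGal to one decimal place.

789.4

Combined gradient = 0.3086 − 0.04193 × 1.80 = 0.2331260 mGal/m
Combined elevation correction = 0.2331260 × 3386.0 = 789.4 mGal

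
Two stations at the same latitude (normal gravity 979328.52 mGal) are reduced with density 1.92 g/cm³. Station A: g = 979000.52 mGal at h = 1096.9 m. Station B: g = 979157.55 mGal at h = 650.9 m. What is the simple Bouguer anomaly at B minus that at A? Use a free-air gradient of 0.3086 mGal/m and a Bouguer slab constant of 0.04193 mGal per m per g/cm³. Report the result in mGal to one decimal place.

Δg_SB(A) = 979000.52 − 979328.52 + 0.3086×1096.9 − 0.04193×1.92×1096.9 = -77.80 mGal
Δg_SB(B) = 979157.55 − 979328.52 + 0.3086×650.9 − 0.04193×1.92×650.9 = -22.50 mGal
Difference = -22.50 − (-77.80) = 55.30 mGal

55.3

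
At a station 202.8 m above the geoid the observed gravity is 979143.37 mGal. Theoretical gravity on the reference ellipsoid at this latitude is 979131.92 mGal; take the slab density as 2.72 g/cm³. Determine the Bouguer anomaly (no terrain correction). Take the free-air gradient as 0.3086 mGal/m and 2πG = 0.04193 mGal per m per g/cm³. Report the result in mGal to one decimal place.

Free-air correction = 0.3086 × 202.8 = 62.58 mGal
Free-air anomaly = 979143.37 − 979131.92 + (62.58) = 74.03 mGal
Bouguer slab correction = 0.04193 × 2.72 × 202.8 = 23.13 mGal
Simple Bouguer anomaly = 74.03 − (23.13) = 50.90 mGal

50.9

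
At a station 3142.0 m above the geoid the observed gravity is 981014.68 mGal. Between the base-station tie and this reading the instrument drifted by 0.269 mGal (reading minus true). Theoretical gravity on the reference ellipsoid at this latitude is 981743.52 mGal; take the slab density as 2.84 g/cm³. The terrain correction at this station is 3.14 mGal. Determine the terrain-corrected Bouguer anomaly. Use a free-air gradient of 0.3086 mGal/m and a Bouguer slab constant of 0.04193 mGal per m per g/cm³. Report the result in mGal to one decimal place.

-130.5

Drift-corrected reading = 981014.68 − (0.269) = 981014.411 mGal
Free-air correction = 0.3086 × 3142.0 = 969.62 mGal
Free-air anomaly = 981014.411 − 981743.52 + (969.62) = 240.511 mGal
Bouguer slab correction = 0.04193 × 2.84 × 3142.0 = 374.15 mGal
Simple Bouguer anomaly = 240.511 − (374.15) = -133.639 mGal
Complete Bouguer anomaly = -133.639 + 3.14 = -130.499 mGal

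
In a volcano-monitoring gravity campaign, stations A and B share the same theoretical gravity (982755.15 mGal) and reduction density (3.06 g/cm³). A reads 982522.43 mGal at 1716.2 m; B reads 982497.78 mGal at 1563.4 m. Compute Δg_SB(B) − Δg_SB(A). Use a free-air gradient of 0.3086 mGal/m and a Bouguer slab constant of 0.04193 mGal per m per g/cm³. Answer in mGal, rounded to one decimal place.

-52.2

Δg_SB(A) = 982522.43 − 982755.15 + 0.3086×1716.2 − 0.04193×3.06×1716.2 = 76.70 mGal
Δg_SB(B) = 982497.78 − 982755.15 + 0.3086×1563.4 − 0.04193×3.06×1563.4 = 24.50 mGal
Difference = 24.50 − (76.70) = -52.20 mGal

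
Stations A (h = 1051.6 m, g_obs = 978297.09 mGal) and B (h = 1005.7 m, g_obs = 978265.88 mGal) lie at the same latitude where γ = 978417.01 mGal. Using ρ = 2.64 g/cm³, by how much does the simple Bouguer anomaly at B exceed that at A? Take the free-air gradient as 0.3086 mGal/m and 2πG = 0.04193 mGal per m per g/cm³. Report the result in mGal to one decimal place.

Δg_SB(A) = 978297.09 − 978417.01 + 0.3086×1051.6 − 0.04193×2.64×1051.6 = 88.20 mGal
Δg_SB(B) = 978265.88 − 978417.01 + 0.3086×1005.7 − 0.04193×2.64×1005.7 = 47.90 mGal
Difference = 47.90 − (88.20) = -40.30 mGal

-40.3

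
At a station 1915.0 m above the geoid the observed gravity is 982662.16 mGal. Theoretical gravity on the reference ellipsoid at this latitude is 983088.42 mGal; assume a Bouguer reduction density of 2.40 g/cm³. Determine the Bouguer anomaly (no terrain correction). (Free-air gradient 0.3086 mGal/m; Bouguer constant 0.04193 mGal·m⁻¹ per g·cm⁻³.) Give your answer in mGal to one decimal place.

Free-air correction = 0.3086 × 1915.0 = 590.97 mGal
Free-air anomaly = 982662.16 − 983088.42 + (590.97) = 164.71 mGal
Bouguer slab correction = 0.04193 × 2.40 × 1915.0 = 192.71 mGal
Simple Bouguer anomaly = 164.71 − (192.71) = -28.00 mGal

-28.0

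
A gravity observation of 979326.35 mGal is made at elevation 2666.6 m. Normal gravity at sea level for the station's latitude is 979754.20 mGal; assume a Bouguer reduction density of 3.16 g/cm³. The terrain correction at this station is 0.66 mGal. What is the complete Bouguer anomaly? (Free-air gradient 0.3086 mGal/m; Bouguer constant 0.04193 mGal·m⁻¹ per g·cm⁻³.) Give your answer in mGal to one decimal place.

Free-air correction = 0.3086 × 2666.6 = 822.91 mGal
Free-air anomaly = 979326.35 − 979754.20 + (822.91) = 395.06 mGal
Bouguer slab correction = 0.04193 × 3.16 × 2666.6 = 353.32 mGal
Simple Bouguer anomaly = 395.06 − (353.32) = 41.74 mGal
Complete Bouguer anomaly = 41.74 + 0.66 = 42.40 mGal

42.4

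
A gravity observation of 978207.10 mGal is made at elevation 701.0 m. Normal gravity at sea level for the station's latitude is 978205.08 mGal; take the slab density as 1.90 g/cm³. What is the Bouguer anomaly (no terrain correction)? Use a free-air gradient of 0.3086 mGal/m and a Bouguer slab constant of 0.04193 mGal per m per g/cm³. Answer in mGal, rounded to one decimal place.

162.5

Free-air correction = 0.3086 × 701.0 = 216.33 mGal
Free-air anomaly = 978207.10 − 978205.08 + (216.33) = 218.35 mGal
Bouguer slab correction = 0.04193 × 1.90 × 701.0 = 55.85 mGal
Simple Bouguer anomaly = 218.35 − (55.85) = 162.50 mGal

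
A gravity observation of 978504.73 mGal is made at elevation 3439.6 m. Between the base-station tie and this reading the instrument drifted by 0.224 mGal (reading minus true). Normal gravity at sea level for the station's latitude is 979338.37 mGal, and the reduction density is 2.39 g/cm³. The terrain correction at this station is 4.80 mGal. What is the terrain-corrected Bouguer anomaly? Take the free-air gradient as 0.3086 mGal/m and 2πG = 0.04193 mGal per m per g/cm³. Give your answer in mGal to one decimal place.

-112.3

Drift-corrected reading = 978504.73 − (0.224) = 978504.506 mGal
Free-air correction = 0.3086 × 3439.6 = 1061.46 mGal
Free-air anomaly = 978504.506 − 979338.37 + (1061.46) = 227.596 mGal
Bouguer slab correction = 0.04193 × 2.39 × 3439.6 = 344.69 mGal
Simple Bouguer anomaly = 227.596 − (344.69) = -117.094 mGal
Complete Bouguer anomaly = -117.094 + 4.80 = -112.294 mGal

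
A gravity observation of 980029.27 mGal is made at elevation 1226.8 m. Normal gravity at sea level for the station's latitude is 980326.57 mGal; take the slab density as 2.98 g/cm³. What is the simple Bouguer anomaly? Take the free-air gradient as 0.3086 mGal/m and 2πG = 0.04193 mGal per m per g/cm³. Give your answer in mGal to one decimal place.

-72.0

Free-air correction = 0.3086 × 1226.8 = 378.59 mGal
Free-air anomaly = 980029.27 − 980326.57 + (378.59) = 81.29 mGal
Bouguer slab correction = 0.04193 × 2.98 × 1226.8 = 153.29 mGal
Simple Bouguer anomaly = 81.29 − (153.29) = -72.00 mGal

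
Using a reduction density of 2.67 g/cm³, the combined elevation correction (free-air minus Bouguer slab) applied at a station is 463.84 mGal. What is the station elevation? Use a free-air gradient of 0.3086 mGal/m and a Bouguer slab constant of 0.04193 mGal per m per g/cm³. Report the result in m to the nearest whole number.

Combined gradient = 0.3086 − 0.04193 × 2.67 = 0.1966469 mGal/m
h = 463.84 / 0.1966469 = 2358.75 m

2359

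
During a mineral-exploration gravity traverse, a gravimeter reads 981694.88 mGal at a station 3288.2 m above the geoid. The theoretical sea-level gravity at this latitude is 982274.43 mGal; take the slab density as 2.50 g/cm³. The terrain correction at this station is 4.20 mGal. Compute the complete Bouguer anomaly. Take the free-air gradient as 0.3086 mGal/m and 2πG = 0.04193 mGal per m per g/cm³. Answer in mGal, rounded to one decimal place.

Free-air correction = 0.3086 × 3288.2 = 1014.74 mGal
Free-air anomaly = 981694.88 − 982274.43 + (1014.74) = 435.19 mGal
Bouguer slab correction = 0.04193 × 2.50 × 3288.2 = 344.69 mGal
Simple Bouguer anomaly = 435.19 − (344.69) = 90.50 mGal
Complete Bouguer anomaly = 90.50 + 4.20 = 94.70 mGal

94.7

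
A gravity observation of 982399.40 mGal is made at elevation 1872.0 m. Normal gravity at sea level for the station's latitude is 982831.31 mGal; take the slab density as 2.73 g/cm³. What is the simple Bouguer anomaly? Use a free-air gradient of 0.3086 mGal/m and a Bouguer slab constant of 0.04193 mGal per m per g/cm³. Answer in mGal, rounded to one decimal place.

Free-air correction = 0.3086 × 1872.0 = 577.70 mGal
Free-air anomaly = 982399.40 − 982831.31 + (577.70) = 145.79 mGal
Bouguer slab correction = 0.04193 × 2.73 × 1872.0 = 214.29 mGal
Simple Bouguer anomaly = 145.79 − (214.29) = -68.50 mGal

-68.5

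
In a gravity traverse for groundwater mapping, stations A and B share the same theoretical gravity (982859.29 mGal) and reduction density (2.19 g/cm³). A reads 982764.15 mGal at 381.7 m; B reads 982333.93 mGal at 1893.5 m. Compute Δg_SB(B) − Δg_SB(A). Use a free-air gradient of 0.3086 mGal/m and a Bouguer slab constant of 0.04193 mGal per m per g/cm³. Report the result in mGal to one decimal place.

-102.5

Δg_SB(A) = 982764.15 − 982859.29 + 0.3086×381.7 − 0.04193×2.19×381.7 = -12.40 mGal
Δg_SB(B) = 982333.93 − 982859.29 + 0.3086×1893.5 − 0.04193×2.19×1893.5 = -114.90 mGal
Difference = -114.90 − (-12.40) = -102.50 mGal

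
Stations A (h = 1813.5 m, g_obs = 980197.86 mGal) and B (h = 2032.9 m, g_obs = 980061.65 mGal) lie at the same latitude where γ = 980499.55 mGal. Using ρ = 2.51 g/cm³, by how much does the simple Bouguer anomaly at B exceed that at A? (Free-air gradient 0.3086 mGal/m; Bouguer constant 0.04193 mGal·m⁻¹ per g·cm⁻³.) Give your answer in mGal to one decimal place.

Δg_SB(A) = 980197.86 − 980499.55 + 0.3086×1813.5 − 0.04193×2.51×1813.5 = 67.10 mGal
Δg_SB(B) = 980061.65 − 980499.55 + 0.3086×2032.9 − 0.04193×2.51×2032.9 = -24.50 mGal
Difference = -24.50 − (67.10) = -91.60 mGal

-91.6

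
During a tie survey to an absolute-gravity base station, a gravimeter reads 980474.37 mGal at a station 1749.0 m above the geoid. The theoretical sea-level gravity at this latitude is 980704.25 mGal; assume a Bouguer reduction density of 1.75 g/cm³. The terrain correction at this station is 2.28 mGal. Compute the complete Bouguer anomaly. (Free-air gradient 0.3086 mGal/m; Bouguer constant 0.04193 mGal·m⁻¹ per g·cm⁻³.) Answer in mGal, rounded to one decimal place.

Free-air correction = 0.3086 × 1749.0 = 539.74 mGal
Free-air anomaly = 980474.37 − 980704.25 + (539.74) = 309.86 mGal
Bouguer slab correction = 0.04193 × 1.75 × 1749.0 = 128.34 mGal
Simple Bouguer anomaly = 309.86 − (128.34) = 181.52 mGal
Complete Bouguer anomaly = 181.52 + 2.28 = 183.80 mGal

183.8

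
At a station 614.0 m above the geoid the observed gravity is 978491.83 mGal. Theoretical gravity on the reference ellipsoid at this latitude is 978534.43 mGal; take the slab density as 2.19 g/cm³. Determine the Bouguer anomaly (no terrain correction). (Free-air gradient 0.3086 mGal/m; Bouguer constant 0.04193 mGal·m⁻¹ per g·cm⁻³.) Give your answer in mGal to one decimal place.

90.5

Free-air correction = 0.3086 × 614.0 = 189.48 mGal
Free-air anomaly = 978491.83 − 978534.43 + (189.48) = 146.88 mGal
Bouguer slab correction = 0.04193 × 2.19 × 614.0 = 56.38 mGal
Simple Bouguer anomaly = 146.88 − (56.38) = 90.50 mGal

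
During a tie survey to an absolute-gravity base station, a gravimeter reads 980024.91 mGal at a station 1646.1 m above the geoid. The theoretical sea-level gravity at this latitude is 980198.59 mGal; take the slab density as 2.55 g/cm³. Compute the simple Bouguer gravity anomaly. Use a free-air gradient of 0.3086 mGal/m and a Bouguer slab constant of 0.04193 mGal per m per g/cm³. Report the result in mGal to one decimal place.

158.3

Free-air correction = 0.3086 × 1646.1 = 507.99 mGal
Free-air anomaly = 980024.91 − 980198.59 + (507.99) = 334.31 mGal
Bouguer slab correction = 0.04193 × 2.55 × 1646.1 = 176.00 mGal
Simple Bouguer anomaly = 334.31 − (176.00) = 158.31 mGal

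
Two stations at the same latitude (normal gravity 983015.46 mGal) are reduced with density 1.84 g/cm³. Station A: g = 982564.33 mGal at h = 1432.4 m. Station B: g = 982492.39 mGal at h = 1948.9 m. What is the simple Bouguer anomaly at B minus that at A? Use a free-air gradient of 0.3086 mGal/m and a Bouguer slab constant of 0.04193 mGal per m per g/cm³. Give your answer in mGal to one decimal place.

Δg_SB(A) = 982564.33 − 983015.46 + 0.3086×1432.4 − 0.04193×1.84×1432.4 = -119.60 mGal
Δg_SB(B) = 982492.39 − 983015.46 + 0.3086×1948.9 − 0.04193×1.84×1948.9 = -72.00 mGal
Difference = -72.00 − (-119.60) = 47.60 mGal

47.6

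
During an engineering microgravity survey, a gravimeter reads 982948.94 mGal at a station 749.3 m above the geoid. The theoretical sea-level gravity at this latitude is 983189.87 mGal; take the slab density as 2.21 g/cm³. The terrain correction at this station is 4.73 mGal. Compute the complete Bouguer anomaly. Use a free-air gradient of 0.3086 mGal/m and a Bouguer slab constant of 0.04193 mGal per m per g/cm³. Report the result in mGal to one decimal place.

-74.4

Free-air correction = 0.3086 × 749.3 = 231.23 mGal
Free-air anomaly = 982948.94 − 983189.87 + (231.23) = -9.70 mGal
Bouguer slab correction = 0.04193 × 2.21 × 749.3 = 69.43 mGal
Simple Bouguer anomaly = -9.70 − (69.43) = -79.13 mGal
Complete Bouguer anomaly = -79.13 + 4.73 = -74.40 mGal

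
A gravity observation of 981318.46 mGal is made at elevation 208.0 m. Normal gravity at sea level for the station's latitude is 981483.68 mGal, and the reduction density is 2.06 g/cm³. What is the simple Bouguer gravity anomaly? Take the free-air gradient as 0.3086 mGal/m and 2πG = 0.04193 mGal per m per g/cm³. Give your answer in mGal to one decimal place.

Free-air correction = 0.3086 × 208.0 = 64.19 mGal
Free-air anomaly = 981318.46 − 981483.68 + (64.19) = -101.03 mGal
Bouguer slab correction = 0.04193 × 2.06 × 208.0 = 17.97 mGal
Simple Bouguer anomaly = -101.03 − (17.97) = -119.00 mGal

-119.0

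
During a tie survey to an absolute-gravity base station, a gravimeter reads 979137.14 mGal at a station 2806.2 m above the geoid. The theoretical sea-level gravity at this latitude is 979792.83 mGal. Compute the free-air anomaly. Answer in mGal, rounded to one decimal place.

210.3

Free-air correction = 0.3086 × 2806.2 = 865.99 mGal
Free-air anomaly = 979137.14 − 979792.83 + (865.99) = 210.30 mGal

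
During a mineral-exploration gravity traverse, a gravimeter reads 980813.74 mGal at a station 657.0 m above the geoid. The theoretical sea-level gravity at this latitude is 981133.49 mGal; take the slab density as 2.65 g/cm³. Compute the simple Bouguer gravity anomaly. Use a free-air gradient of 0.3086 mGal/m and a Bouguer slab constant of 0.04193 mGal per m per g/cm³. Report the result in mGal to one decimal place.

-190.0

Free-air correction = 0.3086 × 657.0 = 202.75 mGal
Free-air anomaly = 980813.74 − 981133.49 + (202.75) = -117.00 mGal
Bouguer slab correction = 0.04193 × 2.65 × 657.0 = 73.00 mGal
Simple Bouguer anomaly = -117.00 − (73.00) = -190.00 mGal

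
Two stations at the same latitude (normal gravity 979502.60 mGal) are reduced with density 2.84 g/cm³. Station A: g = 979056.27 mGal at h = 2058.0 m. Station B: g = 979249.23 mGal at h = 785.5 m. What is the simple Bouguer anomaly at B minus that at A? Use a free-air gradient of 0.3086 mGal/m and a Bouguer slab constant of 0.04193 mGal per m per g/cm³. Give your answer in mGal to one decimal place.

Δg_SB(A) = 979056.27 − 979502.60 + 0.3086×2058.0 − 0.04193×2.84×2058.0 = -56.30 mGal
Δg_SB(B) = 979249.23 − 979502.60 + 0.3086×785.5 − 0.04193×2.84×785.5 = -104.50 mGal
Difference = -104.50 − (-56.30) = -48.20 mGal

-48.2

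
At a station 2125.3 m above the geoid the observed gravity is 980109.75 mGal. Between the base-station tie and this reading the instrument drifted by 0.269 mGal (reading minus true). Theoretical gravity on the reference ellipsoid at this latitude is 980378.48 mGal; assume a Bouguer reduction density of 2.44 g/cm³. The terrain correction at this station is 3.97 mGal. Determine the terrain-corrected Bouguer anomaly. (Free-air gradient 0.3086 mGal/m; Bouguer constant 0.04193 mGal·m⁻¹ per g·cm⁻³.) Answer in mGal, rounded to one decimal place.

Drift-corrected reading = 980109.75 − (0.269) = 980109.481 mGal
Free-air correction = 0.3086 × 2125.3 = 655.87 mGal
Free-air anomaly = 980109.481 − 980378.48 + (655.87) = 386.871 mGal
Bouguer slab correction = 0.04193 × 2.44 × 2125.3 = 217.44 mGal
Simple Bouguer anomaly = 386.871 − (217.44) = 169.431 mGal
Complete Bouguer anomaly = 169.431 + 3.97 = 173.401 mGal

173.4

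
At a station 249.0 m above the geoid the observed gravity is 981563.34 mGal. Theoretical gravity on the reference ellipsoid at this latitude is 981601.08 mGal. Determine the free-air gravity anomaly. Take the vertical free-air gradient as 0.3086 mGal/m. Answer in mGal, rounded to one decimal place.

39.1

Free-air correction = 0.3086 × 249.0 = 76.84 mGal
Free-air anomaly = 981563.34 − 981601.08 + (76.84) = 39.10 mGal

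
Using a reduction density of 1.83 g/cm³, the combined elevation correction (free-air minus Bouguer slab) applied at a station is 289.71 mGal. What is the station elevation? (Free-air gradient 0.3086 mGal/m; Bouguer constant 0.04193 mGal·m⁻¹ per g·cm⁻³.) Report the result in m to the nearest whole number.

1249

Combined gradient = 0.3086 − 0.04193 × 1.83 = 0.2318681 mGal/m
h = 289.71 / 0.2318681 = 1249.46 m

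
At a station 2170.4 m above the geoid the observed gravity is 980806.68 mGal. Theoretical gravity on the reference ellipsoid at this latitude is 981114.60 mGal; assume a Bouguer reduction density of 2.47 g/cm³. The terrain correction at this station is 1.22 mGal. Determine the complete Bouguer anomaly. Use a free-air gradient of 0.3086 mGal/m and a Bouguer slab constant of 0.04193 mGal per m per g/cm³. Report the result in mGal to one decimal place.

Free-air correction = 0.3086 × 2170.4 = 669.79 mGal
Free-air anomaly = 980806.68 − 981114.60 + (669.79) = 361.87 mGal
Bouguer slab correction = 0.04193 × 2.47 × 2170.4 = 224.78 mGal
Simple Bouguer anomaly = 361.87 − (224.78) = 137.09 mGal
Complete Bouguer anomaly = 137.09 + 1.22 = 138.31 mGal

138.3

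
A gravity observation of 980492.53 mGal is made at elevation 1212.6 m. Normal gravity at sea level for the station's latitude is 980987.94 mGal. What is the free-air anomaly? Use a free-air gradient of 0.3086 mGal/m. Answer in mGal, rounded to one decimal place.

-121.2

Free-air correction = 0.3086 × 1212.6 = 374.21 mGal
Free-air anomaly = 980492.53 − 980987.94 + (374.21) = -121.20 mGal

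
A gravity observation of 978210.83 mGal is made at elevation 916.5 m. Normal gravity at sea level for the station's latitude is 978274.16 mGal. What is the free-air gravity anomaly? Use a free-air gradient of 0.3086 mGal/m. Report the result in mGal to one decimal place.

Free-air correction = 0.3086 × 916.5 = 282.83 mGal
Free-air anomaly = 978210.83 − 978274.16 + (282.83) = 219.50 mGal

219.5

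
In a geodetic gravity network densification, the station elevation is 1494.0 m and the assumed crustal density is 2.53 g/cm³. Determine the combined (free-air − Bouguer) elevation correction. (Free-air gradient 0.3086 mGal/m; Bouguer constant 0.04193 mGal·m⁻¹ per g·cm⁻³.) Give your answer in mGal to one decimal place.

302.6

Combined gradient = 0.3086 − 0.04193 × 2.53 = 0.2025171 mGal/m
Combined elevation correction = 0.2025171 × 1494.0 = 302.6 mGal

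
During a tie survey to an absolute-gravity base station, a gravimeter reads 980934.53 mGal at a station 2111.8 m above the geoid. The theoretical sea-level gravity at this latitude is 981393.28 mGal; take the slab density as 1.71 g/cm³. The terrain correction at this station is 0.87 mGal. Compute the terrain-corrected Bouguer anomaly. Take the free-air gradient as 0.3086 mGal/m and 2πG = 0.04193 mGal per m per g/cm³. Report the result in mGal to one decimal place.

42.4

Free-air correction = 0.3086 × 2111.8 = 651.70 mGal
Free-air anomaly = 980934.53 − 981393.28 + (651.70) = 192.95 mGal
Bouguer slab correction = 0.04193 × 1.71 × 2111.8 = 151.42 mGal
Simple Bouguer anomaly = 192.95 − (151.42) = 41.53 mGal
Complete Bouguer anomaly = 41.53 + 0.87 = 42.40 mGal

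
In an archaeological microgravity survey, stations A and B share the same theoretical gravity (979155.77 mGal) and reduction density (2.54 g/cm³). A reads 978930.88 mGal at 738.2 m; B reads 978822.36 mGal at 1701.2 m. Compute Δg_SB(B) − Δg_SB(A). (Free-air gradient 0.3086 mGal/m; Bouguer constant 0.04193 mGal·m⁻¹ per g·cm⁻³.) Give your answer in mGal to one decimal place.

86.1

Δg_SB(A) = 978930.88 − 979155.77 + 0.3086×738.2 − 0.04193×2.54×738.2 = -75.70 mGal
Δg_SB(B) = 978822.36 − 979155.77 + 0.3086×1701.2 − 0.04193×2.54×1701.2 = 10.40 mGal
Difference = 10.40 − (-75.70) = 86.10 mGal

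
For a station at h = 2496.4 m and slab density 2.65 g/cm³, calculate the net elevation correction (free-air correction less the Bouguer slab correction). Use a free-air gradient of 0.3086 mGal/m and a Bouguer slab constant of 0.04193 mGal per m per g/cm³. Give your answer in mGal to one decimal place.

Combined gradient = 0.3086 − 0.04193 × 2.65 = 0.1974855 mGal/m
Combined elevation correction = 0.1974855 × 2496.4 = 493.0 mGal

493.0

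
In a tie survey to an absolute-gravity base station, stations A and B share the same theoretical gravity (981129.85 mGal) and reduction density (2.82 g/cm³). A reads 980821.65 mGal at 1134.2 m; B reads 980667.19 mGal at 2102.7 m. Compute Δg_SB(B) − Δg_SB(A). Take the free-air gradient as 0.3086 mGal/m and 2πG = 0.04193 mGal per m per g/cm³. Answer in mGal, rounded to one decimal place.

29.9

Δg_SB(A) = 980821.65 − 981129.85 + 0.3086×1134.2 − 0.04193×2.82×1134.2 = -92.30 mGal
Δg_SB(B) = 980667.19 − 981129.85 + 0.3086×2102.7 − 0.04193×2.82×2102.7 = -62.40 mGal
Difference = -62.40 − (-92.30) = 29.90 mGal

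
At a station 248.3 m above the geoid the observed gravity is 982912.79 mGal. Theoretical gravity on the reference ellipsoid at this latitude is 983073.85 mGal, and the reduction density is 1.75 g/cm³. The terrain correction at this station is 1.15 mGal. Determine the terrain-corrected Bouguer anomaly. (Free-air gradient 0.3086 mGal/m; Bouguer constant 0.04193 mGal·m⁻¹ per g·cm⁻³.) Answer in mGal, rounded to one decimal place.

Free-air correction = 0.3086 × 248.3 = 76.63 mGal
Free-air anomaly = 982912.79 − 983073.85 + (76.63) = -84.43 mGal
Bouguer slab correction = 0.04193 × 1.75 × 248.3 = 18.22 mGal
Simple Bouguer anomaly = -84.43 − (18.22) = -102.65 mGal
Complete Bouguer anomaly = -102.65 + 1.15 = -101.50 mGal

-101.5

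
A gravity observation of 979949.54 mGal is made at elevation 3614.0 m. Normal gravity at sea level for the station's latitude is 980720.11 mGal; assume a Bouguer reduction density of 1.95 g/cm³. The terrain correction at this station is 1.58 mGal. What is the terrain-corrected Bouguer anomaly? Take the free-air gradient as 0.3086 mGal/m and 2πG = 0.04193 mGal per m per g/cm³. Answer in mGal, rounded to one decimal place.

Free-air correction = 0.3086 × 3614.0 = 1115.28 mGal
Free-air anomaly = 979949.54 − 980720.11 + (1115.28) = 344.71 mGal
Bouguer slab correction = 0.04193 × 1.95 × 3614.0 = 295.49 mGal
Simple Bouguer anomaly = 344.71 − (295.49) = 49.22 mGal
Complete Bouguer anomaly = 49.22 + 1.58 = 50.80 mGal

50.8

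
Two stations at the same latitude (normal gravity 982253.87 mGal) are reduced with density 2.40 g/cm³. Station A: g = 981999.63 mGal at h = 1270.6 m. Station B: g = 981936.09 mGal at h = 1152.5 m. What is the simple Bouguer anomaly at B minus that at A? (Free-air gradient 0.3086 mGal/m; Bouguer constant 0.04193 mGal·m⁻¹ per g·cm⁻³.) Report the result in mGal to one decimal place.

Δg_SB(A) = 981999.63 − 982253.87 + 0.3086×1270.6 − 0.04193×2.40×1270.6 = 10.00 mGal
Δg_SB(B) = 981936.09 − 982253.87 + 0.3086×1152.5 − 0.04193×2.40×1152.5 = -78.10 mGal
Difference = -78.10 − (10.00) = -88.10 mGal

-88.1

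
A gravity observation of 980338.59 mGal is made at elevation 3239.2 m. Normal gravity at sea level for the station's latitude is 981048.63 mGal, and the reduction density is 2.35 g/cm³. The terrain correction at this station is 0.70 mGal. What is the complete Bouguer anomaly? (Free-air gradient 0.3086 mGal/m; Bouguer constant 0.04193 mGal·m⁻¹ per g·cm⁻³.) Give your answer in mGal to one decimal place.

Free-air correction = 0.3086 × 3239.2 = 999.62 mGal
Free-air anomaly = 980338.59 − 981048.63 + (999.62) = 289.58 mGal
Bouguer slab correction = 0.04193 × 2.35 × 3239.2 = 319.18 mGal
Simple Bouguer anomaly = 289.58 − (319.18) = -29.60 mGal
Complete Bouguer anomaly = -29.60 + 0.70 = -28.90 mGal

-28.9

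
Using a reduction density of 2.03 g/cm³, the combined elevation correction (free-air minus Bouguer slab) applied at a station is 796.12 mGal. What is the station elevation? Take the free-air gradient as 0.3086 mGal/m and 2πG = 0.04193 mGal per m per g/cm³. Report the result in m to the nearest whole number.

Combined gradient = 0.3086 − 0.04193 × 2.03 = 0.2234821 mGal/m
h = 796.12 / 0.2234821 = 3562.34 m

3562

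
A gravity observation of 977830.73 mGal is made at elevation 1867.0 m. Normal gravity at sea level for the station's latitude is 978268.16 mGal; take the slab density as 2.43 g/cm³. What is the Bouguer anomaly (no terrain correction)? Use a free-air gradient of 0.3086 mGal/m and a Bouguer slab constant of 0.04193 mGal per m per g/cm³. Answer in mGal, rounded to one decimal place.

Free-air correction = 0.3086 × 1867.0 = 576.16 mGal
Free-air anomaly = 977830.73 − 978268.16 + (576.16) = 138.73 mGal
Bouguer slab correction = 0.04193 × 2.43 × 1867.0 = 190.23 mGal
Simple Bouguer anomaly = 138.73 − (190.23) = -51.50 mGal

-51.5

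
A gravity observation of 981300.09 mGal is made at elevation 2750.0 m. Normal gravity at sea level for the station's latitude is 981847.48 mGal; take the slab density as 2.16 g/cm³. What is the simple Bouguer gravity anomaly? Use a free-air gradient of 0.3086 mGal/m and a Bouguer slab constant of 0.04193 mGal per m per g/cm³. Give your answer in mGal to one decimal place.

Free-air correction = 0.3086 × 2750.0 = 848.65 mGal
Free-air anomaly = 981300.09 − 981847.48 + (848.65) = 301.26 mGal
Bouguer slab correction = 0.04193 × 2.16 × 2750.0 = 249.06 mGal
Simple Bouguer anomaly = 301.26 − (249.06) = 52.20 mGal

52.2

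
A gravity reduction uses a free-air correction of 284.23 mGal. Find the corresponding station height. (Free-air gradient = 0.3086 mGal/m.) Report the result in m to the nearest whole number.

921

h = 284.23 / 0.3086 = 921.03 m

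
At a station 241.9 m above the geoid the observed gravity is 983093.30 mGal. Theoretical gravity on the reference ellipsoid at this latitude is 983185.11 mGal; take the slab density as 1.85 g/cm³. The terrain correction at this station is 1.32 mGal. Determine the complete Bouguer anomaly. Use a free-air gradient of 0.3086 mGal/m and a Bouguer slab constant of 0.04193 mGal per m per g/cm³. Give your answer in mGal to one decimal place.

-34.6

Free-air correction = 0.3086 × 241.9 = 74.65 mGal
Free-air anomaly = 983093.30 − 983185.11 + (74.65) = -17.16 mGal
Bouguer slab correction = 0.04193 × 1.85 × 241.9 = 18.76 mGal
Simple Bouguer anomaly = -17.16 − (18.76) = -35.92 mGal
Complete Bouguer anomaly = -35.92 + 1.32 = -34.60 mGal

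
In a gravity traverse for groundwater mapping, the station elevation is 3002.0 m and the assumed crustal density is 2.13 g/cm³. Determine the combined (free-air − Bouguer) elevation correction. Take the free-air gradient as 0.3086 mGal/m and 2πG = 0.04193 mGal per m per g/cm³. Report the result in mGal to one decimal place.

658.3

Combined gradient = 0.3086 − 0.04193 × 2.13 = 0.2192891 mGal/m
Combined elevation correction = 0.2192891 × 3002.0 = 658.3 mGal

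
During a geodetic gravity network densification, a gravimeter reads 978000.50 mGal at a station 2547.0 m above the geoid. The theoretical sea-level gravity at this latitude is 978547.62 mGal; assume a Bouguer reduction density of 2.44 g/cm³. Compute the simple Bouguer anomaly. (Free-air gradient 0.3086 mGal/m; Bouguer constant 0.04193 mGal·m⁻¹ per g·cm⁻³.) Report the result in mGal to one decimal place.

Free-air correction = 0.3086 × 2547.0 = 786.00 mGal
Free-air anomaly = 978000.50 − 978547.62 + (786.00) = 238.88 mGal
Bouguer slab correction = 0.04193 × 2.44 × 2547.0 = 260.58 mGal
Simple Bouguer anomaly = 238.88 − (260.58) = -21.70 mGal

-21.7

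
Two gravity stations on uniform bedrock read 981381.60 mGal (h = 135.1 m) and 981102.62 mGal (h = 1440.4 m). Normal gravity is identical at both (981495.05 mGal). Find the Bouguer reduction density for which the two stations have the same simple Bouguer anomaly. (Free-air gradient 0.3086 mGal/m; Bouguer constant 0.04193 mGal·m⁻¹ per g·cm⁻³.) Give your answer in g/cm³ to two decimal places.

Δg_obs = 981102.62 − 981381.60 = -278.98 mGal over Δh = 1440.4 − 135.1 = 1305.3 m
Equal Bouguer anomalies ⇒ Δg_obs + (0.3086 − 0.04193ρ)·Δh = 0
0.3086 − 0.04193ρ = −Δg_obs/Δh = 0.21373
ρ = (0.3086 − 0.21373) / 0.04193 = 2.26 g/cm³

2.26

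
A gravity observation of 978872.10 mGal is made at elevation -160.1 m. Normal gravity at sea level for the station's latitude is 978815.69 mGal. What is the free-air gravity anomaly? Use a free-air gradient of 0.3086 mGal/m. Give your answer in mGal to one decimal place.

7.0

Free-air correction = 0.3086 × -160.1 = -49.41 mGal
Free-air anomaly = 978872.10 − 978815.69 + (-49.41) = 7.00 mGal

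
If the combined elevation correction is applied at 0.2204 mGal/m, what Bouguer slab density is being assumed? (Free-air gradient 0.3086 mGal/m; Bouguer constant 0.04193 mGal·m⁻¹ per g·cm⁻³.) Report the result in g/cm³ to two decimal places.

0.2204 = 0.3086 − 0.04193 × ρ
ρ = (0.3086 − 0.2204) / 0.04193 = 2.10 g/cm³

2.10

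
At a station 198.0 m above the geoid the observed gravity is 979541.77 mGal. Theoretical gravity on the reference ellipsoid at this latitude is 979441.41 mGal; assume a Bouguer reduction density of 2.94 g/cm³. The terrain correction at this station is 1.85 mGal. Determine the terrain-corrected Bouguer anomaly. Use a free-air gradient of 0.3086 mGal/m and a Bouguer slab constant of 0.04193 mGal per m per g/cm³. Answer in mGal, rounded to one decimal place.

Free-air correction = 0.3086 × 198.0 = 61.10 mGal
Free-air anomaly = 979541.77 − 979441.41 + (61.10) = 161.46 mGal
Bouguer slab correction = 0.04193 × 2.94 × 198.0 = 24.41 mGal
Simple Bouguer anomaly = 161.46 − (24.41) = 137.05 mGal
Complete Bouguer anomaly = 137.05 + 1.85 = 138.90 mGal

138.9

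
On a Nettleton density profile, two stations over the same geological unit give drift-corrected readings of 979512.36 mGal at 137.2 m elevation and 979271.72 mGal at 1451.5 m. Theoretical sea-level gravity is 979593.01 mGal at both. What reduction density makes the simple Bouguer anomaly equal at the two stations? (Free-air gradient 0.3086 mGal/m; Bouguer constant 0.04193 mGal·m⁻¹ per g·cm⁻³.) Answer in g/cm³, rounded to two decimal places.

2.99

Δg_obs = 979271.72 − 979512.36 = -240.64 mGal over Δh = 1451.5 − 137.2 = 1314.3 m
Equal Bouguer anomalies ⇒ Δg_obs + (0.3086 − 0.04193ρ)·Δh = 0
0.3086 − 0.04193ρ = −Δg_obs/Δh = 0.18309
ρ = (0.3086 − 0.18309) / 0.04193 = 2.99 g/cm³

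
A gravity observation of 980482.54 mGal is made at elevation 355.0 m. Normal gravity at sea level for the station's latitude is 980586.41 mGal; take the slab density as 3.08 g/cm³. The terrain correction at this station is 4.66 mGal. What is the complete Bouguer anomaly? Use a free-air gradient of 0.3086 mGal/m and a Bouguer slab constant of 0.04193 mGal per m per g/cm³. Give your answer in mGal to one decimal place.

-35.5

Free-air correction = 0.3086 × 355.0 = 109.55 mGal
Free-air anomaly = 980482.54 − 980586.41 + (109.55) = 5.68 mGal
Bouguer slab correction = 0.04193 × 3.08 × 355.0 = 45.85 mGal
Simple Bouguer anomaly = 5.68 − (45.85) = -40.17 mGal
Complete Bouguer anomaly = -40.17 + 4.66 = -35.51 mGal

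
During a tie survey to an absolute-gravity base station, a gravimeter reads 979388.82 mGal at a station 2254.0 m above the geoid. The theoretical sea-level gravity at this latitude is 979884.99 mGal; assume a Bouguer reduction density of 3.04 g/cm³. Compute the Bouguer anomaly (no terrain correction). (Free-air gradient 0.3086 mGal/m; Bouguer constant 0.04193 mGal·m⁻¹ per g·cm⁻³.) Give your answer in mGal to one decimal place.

-87.9

Free-air correction = 0.3086 × 2254.0 = 695.58 mGal
Free-air anomaly = 979388.82 − 979884.99 + (695.58) = 199.41 mGal
Bouguer slab correction = 0.04193 × 3.04 × 2254.0 = 287.31 mGal
Simple Bouguer anomaly = 199.41 − (287.31) = -87.90 mGal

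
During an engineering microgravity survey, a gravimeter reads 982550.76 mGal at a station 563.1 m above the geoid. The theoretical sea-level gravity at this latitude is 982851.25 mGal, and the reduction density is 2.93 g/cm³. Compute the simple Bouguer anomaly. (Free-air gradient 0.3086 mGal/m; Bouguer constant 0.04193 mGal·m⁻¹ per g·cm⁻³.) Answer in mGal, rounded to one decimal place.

Free-air correction = 0.3086 × 563.1 = 173.77 mGal
Free-air anomaly = 982550.76 − 982851.25 + (173.77) = -126.72 mGal
Bouguer slab correction = 0.04193 × 2.93 × 563.1 = 69.18 mGal
Simple Bouguer anomaly = -126.72 − (69.18) = -195.90 mGal

-195.9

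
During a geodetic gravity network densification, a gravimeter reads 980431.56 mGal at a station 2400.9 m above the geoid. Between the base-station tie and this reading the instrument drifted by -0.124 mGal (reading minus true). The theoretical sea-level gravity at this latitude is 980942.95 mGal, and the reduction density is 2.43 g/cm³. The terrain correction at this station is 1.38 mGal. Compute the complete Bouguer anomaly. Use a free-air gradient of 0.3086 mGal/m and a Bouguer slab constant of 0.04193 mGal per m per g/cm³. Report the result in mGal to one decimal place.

Drift-corrected reading = 980431.56 − (-0.124) = 980431.684 mGal
Free-air correction = 0.3086 × 2400.9 = 740.92 mGal
Free-air anomaly = 980431.684 − 980942.95 + (740.92) = 229.654 mGal
Bouguer slab correction = 0.04193 × 2.43 × 2400.9 = 244.63 mGal
Simple Bouguer anomaly = 229.654 − (244.63) = -14.976 mGal
Complete Bouguer anomaly = -14.976 + 1.38 = -13.596 mGal

-13.6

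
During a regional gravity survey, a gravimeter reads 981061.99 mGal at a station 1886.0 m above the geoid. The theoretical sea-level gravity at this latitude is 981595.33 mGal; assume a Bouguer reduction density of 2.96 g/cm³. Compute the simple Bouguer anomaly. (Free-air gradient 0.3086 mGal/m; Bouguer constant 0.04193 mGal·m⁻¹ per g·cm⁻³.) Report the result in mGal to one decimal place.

Free-air correction = 0.3086 × 1886.0 = 582.02 mGal
Free-air anomaly = 981061.99 − 981595.33 + (582.02) = 48.68 mGal
Bouguer slab correction = 0.04193 × 2.96 × 1886.0 = 234.08 mGal
Simple Bouguer anomaly = 48.68 − (234.08) = -185.40 mGal

-185.4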